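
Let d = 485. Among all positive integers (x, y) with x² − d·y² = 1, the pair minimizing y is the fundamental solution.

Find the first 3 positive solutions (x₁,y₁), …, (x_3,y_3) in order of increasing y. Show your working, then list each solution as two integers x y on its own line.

√485 → a₀=22, period (44); ℓ=1 odd so k=1
a_0=22:  p_0=22·1+0=22,  q_0=22·0+1=1
a_1=44:  p_1=44·22+1=969,  q_1=44·1+0=44
(x₁, y₁) = (969, 44);  969² − 485·44² = 1 ✓
(x_2, y_2) = (969·969 + 485·44·44, 969·44 + 44·969) = (1877921, 85272)
(x_3, y_3) = (969·1877921 + 485·44·85272, 969·85272 + 44·1877921) = (3639409929, 165257092)

969 44
1877921 85272
3639409929 165257092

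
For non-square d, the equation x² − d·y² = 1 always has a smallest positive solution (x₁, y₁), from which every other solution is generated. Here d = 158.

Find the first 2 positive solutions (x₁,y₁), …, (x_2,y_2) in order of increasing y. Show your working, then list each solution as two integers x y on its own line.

7743 616
119908097 9539376

[12; 1,1,3,12,3,1,1,24] for √158; ℓ=8 ⇒ convergent index 7
k=0  a_k=12  p_k/q_k = 12/1
k=1  a_k=1  p_k/q_k = 13/1
…
k=4  a_k=12  p_k/q_k = 1081/86
…
k=6  a_k=1  p_k/q_k = 4412/351
k=7  a_k=1  p_k/q_k = 7743/616
→ (7743, 616).  Check: 7743²=59954049, 158·616²=59954048, difference 1.
(x_2, y_2) = (7743·7743 + 158·616·616, 7743·616 + 616·7743) = (119908097, 9539376)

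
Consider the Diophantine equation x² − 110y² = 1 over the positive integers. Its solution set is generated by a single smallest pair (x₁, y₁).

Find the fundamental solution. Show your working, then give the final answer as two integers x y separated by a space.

21 2

d=110: √d = [10; 2,20] (ℓ=2, even), read p_1/q_1
i=0: a=10 ⇒ p=10, q=1
i=1: a=2 ⇒ p=21, q=2
fundamental: x₁=21, y₁=2  (since 441 − 110·4 = 1)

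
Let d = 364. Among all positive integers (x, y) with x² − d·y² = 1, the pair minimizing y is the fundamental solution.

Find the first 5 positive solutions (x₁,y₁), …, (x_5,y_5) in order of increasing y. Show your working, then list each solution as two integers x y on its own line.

[19; 12,1,2,3,1,8,1,3,2,1,12,38] for √364; ℓ=12 ⇒ convergent index 11
i=0: a=19 ⇒ p=19, q=1
i=1: a=12 ⇒ p=229, q=12
i=2: a=1 ⇒ p=248, q=13
i=3: a=2 ⇒ p=725, q=38
i=4: a=3 ⇒ p=2423, q=127
i=5: a=1 ⇒ p=3148, q=165
i=6: a=8 ⇒ p=27607, q=1447
…
i=9: a=2 ⇒ p=270499, q=14178
i=10: a=1 ⇒ p=390371, q=20461
i=11: a=12 ⇒ p=4954951, q=259710
fundamental: x₁=4954951, y₁=259710  (since 24551539412401 − 364·67449284100 = 1)
n=2: (4954951,259710)∘(4954951,259710) = (4954951·4954951+364·259710·259710, 4954951·259710+259710·4954951) = (49103078824801,2573700648420)
n=3: (49103078824801,2573700648420)∘(4954951,259710) = (4954951·49103078824801+364·259710·2573700648420, 4954951·2573700648420+259710·49103078824801) = (486606699052048124551,25505121203178395130)
n=4: (486606699052048124551,25505121203178395130)∘(4954951,259710) = (4954951·486606699052048124551+364·259710·25505121203178395130, 4954951·25505121203178395130+259710·486606699052048124551) = (4822224700149240710505379201,252753251621617410554928840)
n=5: (4822224700149240710505379201,252753251621617410554928840)∘(4954951,259710) = (4954951·4822224700149240710505379201+364·259710·252753251621617410554928840, 4954951·252753251621617410554928840+259710·4822224700149240710505379201) = (47787774200457874208819626306623751,2504759953751544114971907242978550)

4954951 259710
49103078824801 2573700648420
486606699052048124551 25505121203178395130
4822224700149240710505379201 252753251621617410554928840
47787774200457874208819626306623751 2504759953751544114971907242978550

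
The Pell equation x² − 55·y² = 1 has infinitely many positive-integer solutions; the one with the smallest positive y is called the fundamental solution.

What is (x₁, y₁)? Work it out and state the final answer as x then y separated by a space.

d=55: √d = [7; 2,2,2,14] (ℓ=4, even), read p_3/q_3
k=0  a_k=7  p_k/q_k = 7/1
…
k=2  a_k=2  p_k/q_k = 37/5
k=3  a_k=2  p_k/q_k = 89/12
(x₁, y₁) = (89, 12);  89² − 55·12² = 1 ✓

89 12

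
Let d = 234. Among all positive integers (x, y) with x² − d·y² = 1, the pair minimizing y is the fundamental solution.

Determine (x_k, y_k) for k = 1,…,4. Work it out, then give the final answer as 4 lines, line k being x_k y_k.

5201 340
54100801 3536680
562756526801 36788545020
5853793337683201 382674441761360

√234 → a₀=15, period (3,2,1,2,1,2,3,30); ℓ=8 even so k=7
k=0  a_k=15  p_k/q_k = 15/1
…
k=2  a_k=2  p_k/q_k = 107/7
…
k=5  a_k=1  p_k/q_k = 566/37
k=6  a_k=2  p_k/q_k = 1545/101
k=7  a_k=3  p_k/q_k = 5201/340
→ (5201, 340).  Check: 5201²=27050401, 234·340²=27050400, difference 1.
n=2: (5201,340)∘(5201,340) = (5201·5201+234·340·340, 5201·340+340·5201) = (54100801,3536680)
n=3: (54100801,3536680)∘(5201,340) = (5201·54100801+234·340·3536680, 5201·3536680+340·54100801) = (562756526801,36788545020)
n=4: (562756526801,36788545020)∘(5201,340) = (5201·562756526801+234·340·36788545020, 5201·36788545020+340·562756526801) = (5853793337683201,382674441761360)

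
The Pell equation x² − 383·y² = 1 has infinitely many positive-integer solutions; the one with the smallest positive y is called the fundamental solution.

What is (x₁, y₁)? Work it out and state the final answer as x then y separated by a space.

[19; 1,1,3,19,3,1,1,38] for √383; ℓ=8 ⇒ convergent index 7
a_0=19:  p_0=19·1+0=19,  q_0=19·0+1=1
a_1=1:  p_1=1·19+1=20,  q_1=1·1+0=1
a_2=1:  p_2=1·20+19=39,  q_2=1·1+1=2
…
a_5=3:  p_5=3·2642+137=8063,  q_5=3·135+7=412
a_6=1:  p_6=1·8063+2642=10705,  q_6=1·412+135=547
a_7=1:  p_7=1·10705+8063=18768,  q_7=1·547+412=959
→ (18768, 959).  Check: 18768²=352237824, 383·959²=352237823, difference 1.

18768 959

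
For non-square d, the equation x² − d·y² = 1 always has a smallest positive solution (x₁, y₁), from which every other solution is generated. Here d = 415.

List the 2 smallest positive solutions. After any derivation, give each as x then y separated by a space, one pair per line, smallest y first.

[20; 2,1,2,4,6,…,1,2,40] for √415; ℓ=16 ⇒ convergent index 15
step 0: (20, 1)  from 20·(1,0) + (0,1)
…
step 9: (43534, 2137)  from 1·(33939,1666) + (9595,471)
…
step 12: (2110961, 103623)  from 4·(508372,24955) + (77473,3803)
step 13: (4730294, 232201)  from 2·(2110961,103623) + (508372,24955)
step 14: (6841255, 335824)  from 1·(4730294,232201) + (2110961,103623)
step 15: (18412804, 903849)  from 2·(6841255,335824) + (4730294,232201)
(x₁, y₁) = (18412804, 903849);  18412804² − 415·903849² = 1 ✓
k=2:  x_2 = 18412804·18412804+415·903849·903849 = 678062702284831,  y_2 = 18412804·903849+903849·18412804 = 33284788965192

18412804 903849
678062702284831 33284788965192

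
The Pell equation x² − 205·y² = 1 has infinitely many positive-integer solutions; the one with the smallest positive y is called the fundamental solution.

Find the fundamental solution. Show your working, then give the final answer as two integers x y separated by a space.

39689 2772

[14; 3,6,1,4,1,6,3,28] for √205; ℓ=8 ⇒ convergent index 7
a_0=14:  p_0=14·1+0=14,  q_0=14·0+1=1
…
a_2=6:  p_2=6·43+14=272,  q_2=6·3+1=19
a_3=1:  p_3=1·272+43=315,  q_3=1·19+3=22
…
a_6=6:  p_6=6·1847+1532=12614,  q_6=6·129+107=881
a_7=3:  p_7=3·12614+1847=39689,  q_7=3·881+129=2772
(x₁, y₁) = (39689, 2772);  39689² − 205·2772² = 1 ✓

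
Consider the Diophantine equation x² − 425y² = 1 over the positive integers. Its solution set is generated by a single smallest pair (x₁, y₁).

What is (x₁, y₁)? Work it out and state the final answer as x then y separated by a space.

143649 6968

[20; 1,1,1,1,1,1,40] for √425; ℓ=7 ⇒ convergent index 13
k=0  a_k=20  p_k/q_k = 20/1
k=1  a_k=1  p_k/q_k = 21/1
k=2  a_k=1  p_k/q_k = 41/2
k=3  a_k=1  p_k/q_k = 62/3
…
k=6  a_k=1  p_k/q_k = 268/13
k=7  a_k=40  p_k/q_k = 10885/528
k=8  a_k=1  p_k/q_k = 11153/541
k=9  a_k=1  p_k/q_k = 22038/1069
k=10  a_k=1  p_k/q_k = 33191/1610
…
k=12  a_k=1  p_k/q_k = 88420/4289
k=13  a_k=1  p_k/q_k = 143649/6968
(x₁, y₁) = (143649, 6968);  143649² − 425·6968² = 1 ✓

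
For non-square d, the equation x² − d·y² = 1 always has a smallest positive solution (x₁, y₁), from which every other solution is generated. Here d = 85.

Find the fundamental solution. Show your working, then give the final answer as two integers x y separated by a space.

285769 30996

√85 = [9; 4,1,1,4,18, …], period ℓ=5 (odd) → k=9
a_0=9:  p_0=9·1+0=9,  q_0=9·0+1=1
…
a_2=1:  p_2=1·37+9=46,  q_2=1·4+1=5
a_3=1:  p_3=1·46+37=83,  q_3=1·5+4=9
…
a_5=18:  p_5=18·378+83=6887,  q_5=18·41+9=747
…
a_8=1:  p_8=1·34813+27926=62739,  q_8=1·3776+3029=6805
a_9=4:  p_9=4·62739+34813=285769,  q_9=4·6805+3776=30996
→ (285769, 30996).  Check: 285769²=81663921361, 85·30996²=81663921360, difference 1.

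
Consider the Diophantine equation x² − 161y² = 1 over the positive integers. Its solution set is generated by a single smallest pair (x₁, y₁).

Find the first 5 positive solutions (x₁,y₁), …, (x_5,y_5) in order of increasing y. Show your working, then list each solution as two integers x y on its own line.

11775 928
277301249 21854400
6530444402175 514671119072
153791965393920001 12120504832291200
3621800778496371621375 285437888285786640928

[12; 1,2,4,1,2,1,4,2,1,24] for √161; ℓ=10 ⇒ convergent index 9
step 0: (12, 1)  from 12·(1,0) + (0,1)
step 1: (13, 1)  from 1·(12,1) + (1,0)
…
step 6: (774, 61)  from 1·(571,45) + (203,16)
…
step 8: (8108, 639)  from 2·(3667,289) + (774,61)
step 9: (11775, 928)  from 1·(8108,639) + (3667,289)
→ (11775, 928).  Check: 11775²=138650625, 161·928²=138650624, difference 1.
(x_2, y_2) = (11775·11775 + 161·928·928, 11775·928 + 928·11775) = (277301249, 21854400)
(x_3, y_3) = (11775·277301249 + 161·928·21854400, 11775·21854400 + 928·277301249) = (6530444402175, 514671119072)
(x_4, y_4) = (11775·6530444402175 + 161·928·514671119072, 11775·514671119072 + 928·6530444402175) = (153791965393920001, 12120504832291200)
(x_5, y_5) = (11775·153791965393920001 + 161·928·12120504832291200, 11775·12120504832291200 + 928·153791965393920001) = (3621800778496371621375, 285437888285786640928)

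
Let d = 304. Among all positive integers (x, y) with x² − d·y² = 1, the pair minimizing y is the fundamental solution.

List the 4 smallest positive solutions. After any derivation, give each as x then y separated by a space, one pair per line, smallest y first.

57799 3315
6681448801 383207370
772362118440199 44298005553945
89283516160768675201 5120760845641726740

d=304: √d = [17; 2,3,2,1,1,1,1,1,2,3,2,34] (ℓ=12, even), read p_11/q_11
i=0: a=17 ⇒ p=17, q=1
…
i=4: a=1 ⇒ p=401, q=23
…
i=6: a=1 ⇒ p=1081, q=62
…
i=9: a=2 ⇒ p=7445, q=427
i=10: a=3 ⇒ p=25177, q=1444
i=11: a=2 ⇒ p=57799, q=3315
fundamental: x₁=57799, y₁=3315  (since 3340724401 − 304·10989225 = 1)
k=2:  x_2 = 57799·57799+304·3315·3315 = 6681448801,  y_2 = 57799·3315+3315·57799 = 383207370
k=3:  x_3 = 57799·6681448801+304·3315·383207370 = 772362118440199,  y_3 = 57799·383207370+3315·6681448801 = 44298005553945
k=4:  x_4 = 57799·772362118440199+304·3315·44298005553945 = 89283516160768675201,  y_4 = 57799·44298005553945+3315·772362118440199 = 5120760845641726740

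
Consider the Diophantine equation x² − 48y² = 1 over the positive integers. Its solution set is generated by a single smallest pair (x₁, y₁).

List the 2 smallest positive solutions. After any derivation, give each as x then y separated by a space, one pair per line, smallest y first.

7 1
97 14

√48 → a₀=6, period (1,12); ℓ=2 even so k=1
step 0: (6, 1)  from 6·(1,0) + (0,1)
step 1: (7, 1)  from 1·(6,1) + (1,0)
→ (7, 1).  Check: 7²=49, 48·1²=48, difference 1.
k=2:  x_2 = 7·7+48·1·1 = 97,  y_2 = 7·1+1·7 = 14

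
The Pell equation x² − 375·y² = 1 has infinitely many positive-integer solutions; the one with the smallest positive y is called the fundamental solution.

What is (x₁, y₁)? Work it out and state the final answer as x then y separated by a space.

d=375: √d = [19; 2,1,2,1,5,1,2,1,2,38] (ℓ=10, even), read p_9/q_9
a_0=19:  p_0=19·1+0=19,  q_0=19·0+1=1
a_1=2:  p_1=2·19+1=39,  q_1=2·1+0=2
a_2=1:  p_2=1·39+19=58,  q_2=1·2+1=3
…
a_7=2:  p_7=2·1433+1220=4086,  q_7=2·74+63=211
a_8=1:  p_8=1·4086+1433=5519,  q_8=1·211+74=285
a_9=2:  p_9=2·5519+4086=15124,  q_9=2·285+211=781
(x₁, y₁) = (15124, 781);  15124² − 375·781² = 1 ✓

15124 781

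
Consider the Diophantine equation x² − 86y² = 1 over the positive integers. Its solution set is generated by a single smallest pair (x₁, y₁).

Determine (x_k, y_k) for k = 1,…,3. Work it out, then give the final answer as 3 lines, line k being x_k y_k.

10405 1122
216528049 23348820
4505948689285 485888943078

[9; 3,1,1,1,8,1,1,1,3,18] for √86; ℓ=10 ⇒ convergent index 9
k=0  a_k=9  p_k/q_k = 9/1
k=1  a_k=3  p_k/q_k = 28/3
…
k=3  a_k=1  p_k/q_k = 65/7
k=4  a_k=1  p_k/q_k = 102/11
…
k=6  a_k=1  p_k/q_k = 983/106
…
k=8  a_k=1  p_k/q_k = 2847/307
k=9  a_k=3  p_k/q_k = 10405/1122
fundamental: x₁=10405, y₁=1122  (since 108264025 − 86·1258884 = 1)
(10405+1122√86)^2 = 216528049 + 23348820√86
(10405+1122√86)^3 = 4505948689285 + 485888943078√86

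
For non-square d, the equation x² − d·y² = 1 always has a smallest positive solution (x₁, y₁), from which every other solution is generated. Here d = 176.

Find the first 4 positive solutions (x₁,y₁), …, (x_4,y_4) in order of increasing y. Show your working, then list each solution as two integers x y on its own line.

√176 = [13; 3,1,3,26, …], period ℓ=4 (even) → k=3
a_0=13:  p_0=13·1+0=13,  q_0=13·0+1=1
a_1=3:  p_1=3·13+1=40,  q_1=3·1+0=3
a_2=1:  p_2=1·40+13=53,  q_2=1·3+1=4
a_3=3:  p_3=3·53+40=199,  q_3=3·4+3=15
fundamental: x₁=199, y₁=15  (since 39601 − 176·225 = 1)
k=2:  x_2 = 199·199+176·15·15 = 79201,  y_2 = 199·15+15·199 = 5970
k=3:  x_3 = 199·79201+176·15·5970 = 31521799,  y_3 = 199·5970+15·79201 = 2376045
k=4:  x_4 = 199·31521799+176·15·2376045 = 12545596801,  y_4 = 199·2376045+15·31521799 = 945659940

199 15
79201 5970
31521799 2376045
12545596801 945659940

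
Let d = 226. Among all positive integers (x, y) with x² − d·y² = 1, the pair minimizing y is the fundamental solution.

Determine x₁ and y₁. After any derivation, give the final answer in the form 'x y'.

451 30

[15; 30] for √226; ℓ=1 ⇒ convergent index 1
step 0: (15, 1)  from 15·(1,0) + (0,1)
step 1: (451, 30)  from 30·(15,1) + (1,0)
fundamental: x₁=451, y₁=30  (since 203401 − 226·900 = 1)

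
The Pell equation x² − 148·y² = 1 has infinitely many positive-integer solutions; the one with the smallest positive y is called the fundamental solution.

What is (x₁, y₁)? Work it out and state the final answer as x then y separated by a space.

[12; 6,24] for √148; ℓ=2 ⇒ convergent index 1
i=0: a=12 ⇒ p=12, q=1
i=1: a=6 ⇒ p=73, q=6
fundamental: x₁=73, y₁=6  (since 5329 − 148·36 = 1)

73 6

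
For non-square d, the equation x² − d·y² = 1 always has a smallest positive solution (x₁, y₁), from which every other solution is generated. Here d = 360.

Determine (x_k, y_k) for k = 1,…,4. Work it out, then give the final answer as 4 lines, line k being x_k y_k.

19 1
721 38
27379 1443
1039681 54796

√360 → a₀=18, period (1,36); ℓ=2 even so k=1
a_0=18:  p_0=18·1+0=18,  q_0=18·0+1=1
a_1=1:  p_1=1·18+1=19,  q_1=1·1+0=1
(x₁, y₁) = (19, 1);  19² − 360·1² = 1 ✓
k=2:  x_2 = 19·19+360·1·1 = 721,  y_2 = 19·1+1·19 = 38
k=3:  x_3 = 19·721+360·1·38 = 27379,  y_3 = 19·38+1·721 = 1443
k=4:  x_4 = 19·27379+360·1·1443 = 1039681,  y_4 = 19·1443+1·27379 = 54796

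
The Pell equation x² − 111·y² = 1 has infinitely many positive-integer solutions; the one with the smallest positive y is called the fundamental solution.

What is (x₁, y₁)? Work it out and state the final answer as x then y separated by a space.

[10; 1,1,6,1,1,20] for √111; ℓ=6 ⇒ convergent index 5
k=0  a_k=10  p_k/q_k = 10/1
…
k=2  a_k=1  p_k/q_k = 21/2
…
k=4  a_k=1  p_k/q_k = 158/15
k=5  a_k=1  p_k/q_k = 295/28
(x₁, y₁) = (295, 28);  295² − 111·28² = 1 ✓

295 28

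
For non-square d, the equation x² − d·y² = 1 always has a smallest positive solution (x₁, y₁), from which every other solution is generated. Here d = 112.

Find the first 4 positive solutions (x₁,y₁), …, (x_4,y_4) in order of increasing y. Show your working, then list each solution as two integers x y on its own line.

127 12
32257 3048
8193151 774180
2081028097 196638672

√112 = [10; 1,1,2,1,1,20, …], period ℓ=6 (even) → k=5
k=0  a_k=10  p_k/q_k = 10/1
k=1  a_k=1  p_k/q_k = 11/1
…
k=4  a_k=1  p_k/q_k = 74/7
k=5  a_k=1  p_k/q_k = 127/12
fundamental: x₁=127, y₁=12  (since 16129 − 112·144 = 1)
k=2:  x_2 = 127·127+112·12·12 = 32257,  y_2 = 127·12+12·127 = 3048
k=3:  x_3 = 127·32257+112·12·3048 = 8193151,  y_3 = 127·3048+12·32257 = 774180
k=4:  x_4 = 127·8193151+112·12·774180 = 2081028097,  y_4 = 127·774180+12·8193151 = 196638672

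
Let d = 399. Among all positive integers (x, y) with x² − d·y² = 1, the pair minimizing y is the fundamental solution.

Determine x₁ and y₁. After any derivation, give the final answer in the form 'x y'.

√399 = [19; 1,38, …], period ℓ=2 (even) → k=1
i=0: a=19 ⇒ p=19, q=1
i=1: a=1 ⇒ p=20, q=1
fundamental: x₁=20, y₁=1  (since 400 − 399·1 = 1)

20 1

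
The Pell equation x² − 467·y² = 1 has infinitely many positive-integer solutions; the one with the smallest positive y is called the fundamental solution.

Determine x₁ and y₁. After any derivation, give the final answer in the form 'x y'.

1625626 75225

√467 → a₀=21, period (1,1,1,1,3,…,1,1,42); ℓ=14 even so k=13
a_0=21:  p_0=21·1+0=21,  q_0=21·0+1=1
a_1=1:  p_1=1·21+1=22,  q_1=1·1+0=1
a_2=1:  p_2=1·22+21=43,  q_2=1·1+1=2
…
a_4=1:  p_4=1·65+43=108,  q_4=1·3+2=5
a_5=3:  p_5=3·108+65=389,  q_5=3·5+3=18
…
a_8=3:  p_8=3·27164+1275=82767,  q_8=3·1257+59=3830
a_9=3:  p_9=3·82767+27164=275465,  q_9=3·3830+1257=12747
…
a_11=1:  p_11=1·358232+275465=633697,  q_11=1·16577+12747=29324
a_12=1:  p_12=1·633697+358232=991929,  q_12=1·29324+16577=45901
a_13=1:  p_13=1·991929+633697=1625626,  q_13=1·45901+29324=75225
→ (1625626, 75225).  Check: 1625626²=2642659891876, 467·75225²=2642659891875, difference 1.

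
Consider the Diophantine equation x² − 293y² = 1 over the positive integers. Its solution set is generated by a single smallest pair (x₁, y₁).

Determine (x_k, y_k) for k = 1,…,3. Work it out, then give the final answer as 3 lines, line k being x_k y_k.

√293 = [17; 8,1,1,8,34, …], period ℓ=5 (odd) → k=9
i=0: a=17 ⇒ p=17, q=1
i=1: a=8 ⇒ p=137, q=8
i=2: a=1 ⇒ p=154, q=9
i=3: a=1 ⇒ p=291, q=17
i=4: a=8 ⇒ p=2482, q=145
i=5: a=34 ⇒ p=84679, q=4947
i=6: a=8 ⇒ p=679914, q=39721
i=7: a=1 ⇒ p=764593, q=44668
i=8: a=1 ⇒ p=1444507, q=84389
i=9: a=8 ⇒ p=12320649, q=719780
fundamental: x₁=12320649, y₁=719780  (since 151798391781201 − 293·518083248400 = 1)
k=2:  x_2 = 12320649·12320649+293·719780·719780 = 303596783562401,  y_2 = 12320649·719780+719780·12320649 = 17736313474440
k=3:  x_3 = 12320649·303596783562401+293·719780·17736313474440 = 7481018815602612315849,  y_3 = 12320649·17736313474440+719780·303596783562401 = 437045785745090703340

12320649 719780
303596783562401 17736313474440
7481018815602612315849 437045785745090703340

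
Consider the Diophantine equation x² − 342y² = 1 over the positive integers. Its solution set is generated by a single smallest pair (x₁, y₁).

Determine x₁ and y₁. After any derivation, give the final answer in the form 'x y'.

37 2

d=342: √d = [18; 2,36] (ℓ=2, even), read p_1/q_1
i=0: a=18 ⇒ p=18, q=1
i=1: a=2 ⇒ p=37, q=2
fundamental: x₁=37, y₁=2  (since 1369 − 342·4 = 1)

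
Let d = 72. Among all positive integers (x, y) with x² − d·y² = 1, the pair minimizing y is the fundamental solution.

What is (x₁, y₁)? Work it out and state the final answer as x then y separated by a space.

17 2

√72 = [8; 2,16, …], period ℓ=2 (even) → k=1
k=0  a_k=8  p_k/q_k = 8/1
k=1  a_k=2  p_k/q_k = 17/2
fundamental: x₁=17, y₁=2  (since 289 − 72·4 = 1)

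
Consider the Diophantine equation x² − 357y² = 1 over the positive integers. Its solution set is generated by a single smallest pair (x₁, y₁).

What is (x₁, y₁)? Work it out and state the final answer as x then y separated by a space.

3401 180

[18; 1,8,2,8,1,36] for √357; ℓ=6 ⇒ convergent index 5
i=0: a=18 ⇒ p=18, q=1
i=1: a=1 ⇒ p=19, q=1
i=2: a=8 ⇒ p=170, q=9
i=3: a=2 ⇒ p=359, q=19
i=4: a=8 ⇒ p=3042, q=161
i=5: a=1 ⇒ p=3401, q=180
fundamental: x₁=3401, y₁=180  (since 11566801 − 357·32400 = 1)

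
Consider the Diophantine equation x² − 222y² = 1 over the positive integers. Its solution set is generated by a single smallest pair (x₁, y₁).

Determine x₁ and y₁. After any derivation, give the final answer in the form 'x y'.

149 10

[14; 1,8,1,28] for √222; ℓ=4 ⇒ convergent index 3
i=0: a=14 ⇒ p=14, q=1
i=1: a=1 ⇒ p=15, q=1
i=2: a=8 ⇒ p=134, q=9
i=3: a=1 ⇒ p=149, q=10
(x₁, y₁) = (149, 10);  149² − 222·10² = 1 ✓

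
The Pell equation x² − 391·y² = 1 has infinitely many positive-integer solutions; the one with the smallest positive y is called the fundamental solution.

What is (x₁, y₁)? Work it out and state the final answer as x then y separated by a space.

√391 → a₀=19, period (1,3,2,2,1,…,3,1,38); ℓ=16 even so k=15
a_0=19:  p_0=19·1+0=19,  q_0=19·0+1=1
…
a_4=2:  p_4=2·178+79=435,  q_4=2·9+4=22
…
a_7=2:  p_7=2·1048+613=2709,  q_7=2·53+31=137
a_8=19:  p_8=19·2709+1048=52519,  q_8=19·137+53=2656
a_9=2:  p_9=2·52519+2709=107747,  q_9=2·2656+137=5449
…
a_13=2:  p_13=2·696292+268013=1660597,  q_13=2·35213+13554=83980
a_14=3:  p_14=3·1660597+696292=5678083,  q_14=3·83980+35213=287153
a_15=1:  p_15=1·5678083+1660597=7338680,  q_15=1·287153+83980=371133
(x₁, y₁) = (7338680, 371133);  7338680² − 391·371133² = 1 ✓

7338680 371133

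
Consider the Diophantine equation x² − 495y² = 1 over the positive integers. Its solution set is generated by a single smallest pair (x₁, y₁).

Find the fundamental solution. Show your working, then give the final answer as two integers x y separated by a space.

√495 = [22; 4,44, …], period ℓ=2 (even) → k=1
i=0: a=22 ⇒ p=22, q=1
i=1: a=4 ⇒ p=89, q=4
→ (89, 4).  Check: 89²=7921, 495·4²=7920, difference 1.

89 4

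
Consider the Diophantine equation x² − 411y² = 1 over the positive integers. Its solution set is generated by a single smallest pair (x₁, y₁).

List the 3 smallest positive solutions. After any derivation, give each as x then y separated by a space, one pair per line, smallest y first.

49730 2453
4946145799 243975380
491943661118810 24265791292347

d=411: √d = [20; 3,1,1,1,19,1,1,1,3,40] (ℓ=10, even), read p_9/q_9
a_0=20:  p_0=20·1+0=20,  q_0=20·0+1=1
…
a_2=1:  p_2=1·61+20=81,  q_2=1·3+1=4
a_3=1:  p_3=1·81+61=142,  q_3=1·4+3=7
a_4=1:  p_4=1·142+81=223,  q_4=1·7+4=11
a_5=19:  p_5=19·223+142=4379,  q_5=19·11+7=216
a_6=1:  p_6=1·4379+223=4602,  q_6=1·216+11=227
a_7=1:  p_7=1·4602+4379=8981,  q_7=1·227+216=443
a_8=1:  p_8=1·8981+4602=13583,  q_8=1·443+227=670
a_9=3:  p_9=3·13583+8981=49730,  q_9=3·670+443=2453
→ (49730, 2453).  Check: 49730²=2473072900, 411·2453²=2473072899, difference 1.
k=2:  x_2 = 49730·49730+411·2453·2453 = 4946145799,  y_2 = 49730·2453+2453·49730 = 243975380
k=3:  x_3 = 49730·4946145799+411·2453·243975380 = 491943661118810,  y_3 = 49730·243975380+2453·4946145799 = 24265791292347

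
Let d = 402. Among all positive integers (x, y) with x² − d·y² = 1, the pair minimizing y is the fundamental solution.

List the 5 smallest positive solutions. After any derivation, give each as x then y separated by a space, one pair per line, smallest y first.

401 20
321601 16040
257923601 12864060
206854406401 10316960080
165896976010001 8274189120100

√402 → a₀=20, period (20,40); ℓ=2 even so k=1
i=0: a=20 ⇒ p=20, q=1
i=1: a=20 ⇒ p=401, q=20
(x₁, y₁) = (401, 20);  401² − 402·20² = 1 ✓
k=2:  x_2 = 401·401+402·20·20 = 321601,  y_2 = 401·20+20·401 = 16040
k=3:  x_3 = 401·321601+402·20·16040 = 257923601,  y_3 = 401·16040+20·321601 = 12864060
k=4:  x_4 = 401·257923601+402·20·12864060 = 206854406401,  y_4 = 401·12864060+20·257923601 = 10316960080
k=5:  x_5 = 401·206854406401+402·20·10316960080 = 165896976010001,  y_5 = 401·10316960080+20·206854406401 = 8274189120100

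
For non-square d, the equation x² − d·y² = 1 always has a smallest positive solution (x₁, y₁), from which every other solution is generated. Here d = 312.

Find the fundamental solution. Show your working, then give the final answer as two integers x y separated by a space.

53 3

[17; 1,1,1,34] for √312; ℓ=4 ⇒ convergent index 3
i=0: a=17 ⇒ p=17, q=1
i=1: a=1 ⇒ p=18, q=1
i=2: a=1 ⇒ p=35, q=2
i=3: a=1 ⇒ p=53, q=3
fundamental: x₁=53, y₁=3  (since 2809 − 312·9 = 1)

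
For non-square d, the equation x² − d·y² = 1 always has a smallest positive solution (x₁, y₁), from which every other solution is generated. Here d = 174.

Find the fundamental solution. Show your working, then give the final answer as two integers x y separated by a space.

√174 → a₀=13, period (5,4,5,26); ℓ=4 even so k=3
step 0: (13, 1)  from 13·(1,0) + (0,1)
step 1: (66, 5)  from 5·(13,1) + (1,0)
step 2: (277, 21)  from 4·(66,5) + (13,1)
step 3: (1451, 110)  from 5·(277,21) + (66,5)
→ (1451, 110).  Check: 1451²=2105401, 174·110²=2105400, difference 1.

1451 110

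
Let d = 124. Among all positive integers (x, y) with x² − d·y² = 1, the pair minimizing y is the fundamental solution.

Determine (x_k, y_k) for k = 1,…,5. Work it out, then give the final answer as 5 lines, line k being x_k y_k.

4620799 414960
42703566796801 3834893506080
394649197502177907199 35440544156001500880
3647189234337689639247667201 327527261991011323636100160
33705856733676329245494460531519999 3026875289361570825948579964954800

√124 → a₀=11, period (7,2,1,1,1,…,2,7,22); ℓ=16 even so k=15
a_0=11:  p_0=11·1+0=11,  q_0=11·0+1=1
a_1=7:  p_1=7·11+1=78,  q_1=7·1+0=7
a_2=2:  p_2=2·78+11=167,  q_2=2·7+1=15
…
a_5=1:  p_5=1·412+245=657,  q_5=1·37+22=59
a_6=3:  p_6=3·657+412=2383,  q_6=3·59+37=214
…
a_8=4:  p_8=4·3040+2383=14543,  q_8=4·273+214=1306
a_9=1:  p_9=1·14543+3040=17583,  q_9=1·1306+273=1579
…
a_13=1:  p_13=1·152167+84875=237042,  q_13=1·13665+7622=21287
a_14=2:  p_14=2·237042+152167=626251,  q_14=2·21287+13665=56239
a_15=7:  p_15=7·626251+237042=4620799,  q_15=7·56239+21287=414960
(x₁, y₁) = (4620799, 414960);  4620799² − 124·414960² = 1 ✓
k=2:  x_2 = 4620799·4620799+124·414960·414960 = 42703566796801,  y_2 = 4620799·414960+414960·4620799 = 3834893506080
k=3:  x_3 = 4620799·42703566796801+124·414960·3834893506080 = 394649197502177907199,  y_3 = 4620799·3834893506080+414960·42703566796801 = 35440544156001500880
k=4:  x_4 = 4620799·394649197502177907199+124·414960·35440544156001500880 = 3647189234337689639247667201,  y_4 = 4620799·35440544156001500880+414960·394649197502177907199 = 327527261991011323636100160
k=5:  x_5 = 4620799·3647189234337689639247667201+124·414960·327527261991011323636100160 = 33705856733676329245494460531519999,  y_5 = 4620799·327527261991011323636100160+414960·3647189234337689639247667201 = 3026875289361570825948579964954800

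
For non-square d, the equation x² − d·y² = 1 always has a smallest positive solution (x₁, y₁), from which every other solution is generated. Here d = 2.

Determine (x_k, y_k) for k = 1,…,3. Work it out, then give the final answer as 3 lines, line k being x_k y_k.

d=2: √d = [1; 2] (ℓ=1, odd), read p_1/q_1
a_0=1:  p_0=1·1+0=1,  q_0=1·0+1=1
a_1=2:  p_1=2·1+1=3,  q_1=2·1+0=2
fundamental: x₁=3, y₁=2  (since 9 − 2·4 = 1)
n=2: (3,2)∘(3,2) = (3·3+2·2·2, 3·2+2·3) = (17,12)
n=3: (17,12)∘(3,2) = (3·17+2·2·12, 3·12+2·17) = (99,70)

3 2
17 12
99 70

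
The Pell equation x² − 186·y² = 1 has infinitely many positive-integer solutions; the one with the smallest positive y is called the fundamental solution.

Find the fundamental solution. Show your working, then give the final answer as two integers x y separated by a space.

7501 550

√186 → a₀=13, period (1,1,1,3,4,3,1,1,1,26); ℓ=10 even so k=9
i=0: a=13 ⇒ p=13, q=1
i=1: a=1 ⇒ p=14, q=1
…
i=3: a=1 ⇒ p=41, q=3
i=4: a=3 ⇒ p=150, q=11
i=5: a=4 ⇒ p=641, q=47
i=6: a=3 ⇒ p=2073, q=152
i=7: a=1 ⇒ p=2714, q=199
i=8: a=1 ⇒ p=4787, q=351
i=9: a=1 ⇒ p=7501, q=550
→ (7501, 550).  Check: 7501²=56265001, 186·550²=56265000, difference 1.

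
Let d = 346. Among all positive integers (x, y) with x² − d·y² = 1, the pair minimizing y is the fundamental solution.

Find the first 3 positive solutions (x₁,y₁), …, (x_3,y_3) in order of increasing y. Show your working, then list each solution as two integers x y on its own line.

d=346: √d = [18; 1,1,1,1,36] (ℓ=5, odd), read p_9/q_9
i=0: a=18 ⇒ p=18, q=1
…
i=5: a=36 ⇒ p=3404, q=183
…
i=8: a=1 ⇒ p=10398, q=559
i=9: a=1 ⇒ p=17299, q=930
→ (17299, 930).  Check: 17299²=299255401, 346·930²=299255400, difference 1.
k=2:  x_2 = 17299·17299+346·930·930 = 598510801,  y_2 = 17299·930+930·17299 = 32176140
k=3:  x_3 = 17299·598510801+346·930·32176140 = 20707276675699,  y_3 = 17299·32176140+930·598510801 = 1113230090790

17299 930
598510801 32176140
20707276675699 1113230090790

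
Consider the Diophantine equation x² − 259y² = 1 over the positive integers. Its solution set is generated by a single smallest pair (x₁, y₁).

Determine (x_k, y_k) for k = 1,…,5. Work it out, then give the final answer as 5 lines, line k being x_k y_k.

√259 = [16; 10,1,2,3,4,3,2,1,10,32, …], period ℓ=10 (even) → k=9
k=0  a_k=16  p_k/q_k = 16/1
…
k=5  a_k=4  p_k/q_k = 7403/460
k=6  a_k=3  p_k/q_k = 23931/1487
k=7  a_k=2  p_k/q_k = 55265/3434
k=8  a_k=1  p_k/q_k = 79196/4921
k=9  a_k=10  p_k/q_k = 847225/52644
(x₁, y₁) = (847225, 52644);  847225² − 259·52644² = 1 ✓
k=2:  x_2 = 847225·847225+259·52644·52644 = 1435580401249,  y_2 = 847225·52644+52644·847225 = 89202625800
k=3:  x_3 = 847225·1435580401249+259·52644·89202625800 = 2432519210895520825,  y_3 = 847225·89202625800+52644·1435580401249 = 151149389286757356
k=4:  x_4 = 847225·2432519210895520825+259·52644·151149389286757356 = 4121782176900479681520001,  y_4 = 847225·151149389286757356+52644·2432519210895520825 = 256115082676856799248400
k=5:  x_5 = 847225·4121782176900479681520001+259·52644·256115082676856799248400 = 6984153809646585277140670173625,  y_5 = 847225·256115082676856799248400+52644·4121782176900479681520001 = 433974201841648854097164622644

847225 52644
1435580401249 89202625800
2432519210895520825 151149389286757356
4121782176900479681520001 256115082676856799248400
6984153809646585277140670173625 433974201841648854097164622644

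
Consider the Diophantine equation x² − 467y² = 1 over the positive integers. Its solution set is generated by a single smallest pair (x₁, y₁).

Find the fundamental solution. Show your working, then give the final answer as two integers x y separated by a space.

1625626 75225

[21; 1,1,1,1,3,…,1,1,42] for √467; ℓ=14 ⇒ convergent index 13
step 0: (21, 1)  from 21·(1,0) + (0,1)
…
step 3: (65, 3)  from 1·(43,2) + (22,1)
step 4: (108, 5)  from 1·(65,3) + (43,2)
step 5: (389, 18)  from 3·(108,5) + (65,3)
…
step 8: (82767, 3830)  from 3·(27164,1257) + (1275,59)
…
step 10: (358232, 16577)  from 1·(275465,12747) + (82767,3830)
step 11: (633697, 29324)  from 1·(358232,16577) + (275465,12747)
step 12: (991929, 45901)  from 1·(633697,29324) + (358232,16577)
step 13: (1625626, 75225)  from 1·(991929,45901) + (633697,29324)
fundamental: x₁=1625626, y₁=75225  (since 2642659891876 − 467·5658800625 = 1)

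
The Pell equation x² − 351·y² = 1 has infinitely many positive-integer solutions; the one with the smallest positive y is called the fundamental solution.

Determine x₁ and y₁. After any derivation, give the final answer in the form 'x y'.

√351 → a₀=18, period (1,2,1,3,2,2,2,3,1,2,1,36); ℓ=12 even so k=11
k=0  a_k=18  p_k/q_k = 18/1
k=1  a_k=1  p_k/q_k = 19/1
k=2  a_k=2  p_k/q_k = 56/3
k=3  a_k=1  p_k/q_k = 75/4
…
k=6  a_k=2  p_k/q_k = 1555/83
…
k=9  a_k=1  p_k/q_k = 16543/883
k=10  a_k=2  p_k/q_k = 45882/2449
k=11  a_k=1  p_k/q_k = 62425/3332
fundamental: x₁=62425, y₁=3332  (since 3896880625 − 351·11102224 = 1)

62425 3332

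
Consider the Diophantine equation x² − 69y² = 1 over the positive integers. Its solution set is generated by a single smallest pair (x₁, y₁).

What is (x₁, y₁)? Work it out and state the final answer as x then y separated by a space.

d=69: √d = [8; 3,3,1,4,1,3,3,16] (ℓ=8, even), read p_7/q_7
i=0: a=8 ⇒ p=8, q=1
…
i=2: a=3 ⇒ p=83, q=10
…
i=4: a=4 ⇒ p=515, q=62
i=5: a=1 ⇒ p=623, q=75
i=6: a=3 ⇒ p=2384, q=287
i=7: a=3 ⇒ p=7775, q=936
fundamental: x₁=7775, y₁=936  (since 60450625 − 69·876096 = 1)

7775 936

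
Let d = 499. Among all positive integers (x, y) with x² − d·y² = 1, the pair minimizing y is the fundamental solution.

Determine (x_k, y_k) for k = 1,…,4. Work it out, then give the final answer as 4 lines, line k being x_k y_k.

4490 201
40320199 1804980
362075382530 16208720199
3251436894799201 145554305582040

√499 → a₀=22, period (2,1,21,1,2,44); ℓ=6 even so k=5
k=0  a_k=22  p_k/q_k = 22/1
k=1  a_k=2  p_k/q_k = 45/2
k=2  a_k=1  p_k/q_k = 67/3
k=3  a_k=21  p_k/q_k = 1452/65
k=4  a_k=1  p_k/q_k = 1519/68
k=5  a_k=2  p_k/q_k = 4490/201
(x₁, y₁) = (4490, 201);  4490² − 499·201² = 1 ✓
n=2: (4490,201)∘(4490,201) = (4490·4490+499·201·201, 4490·201+201·4490) = (40320199,1804980)
n=3: (40320199,1804980)∘(4490,201) = (4490·40320199+499·201·1804980, 4490·1804980+201·40320199) = (362075382530,16208720199)
n=4: (362075382530,16208720199)∘(4490,201) = (4490·362075382530+499·201·16208720199, 4490·16208720199+201·362075382530) = (3251436894799201,145554305582040)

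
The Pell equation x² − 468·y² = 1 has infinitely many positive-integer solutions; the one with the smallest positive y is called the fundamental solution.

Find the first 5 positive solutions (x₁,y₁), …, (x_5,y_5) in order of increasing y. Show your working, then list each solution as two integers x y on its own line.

[21; 1,1,1,2,1,1,1,42] for √468; ℓ=8 ⇒ convergent index 7
k=0  a_k=21  p_k/q_k = 21/1
…
k=4  a_k=2  p_k/q_k = 173/8
…
k=6  a_k=1  p_k/q_k = 411/19
k=7  a_k=1  p_k/q_k = 649/30
(x₁, y₁) = (649, 30);  649² − 468·30² = 1 ✓
n=2: (649,30)∘(649,30) = (649·649+468·30·30, 649·30+30·649) = (842401,38940)
n=3: (842401,38940)∘(649,30) = (649·842401+468·30·38940, 649·38940+30·842401) = (1093435849,50544090)
n=4: (1093435849,50544090)∘(649,30) = (649·1093435849+468·30·50544090, 649·50544090+30·1093435849) = (1419278889601,65606189880)
n=5: (1419278889601,65606189880)∘(649,30) = (649·1419278889601+468·30·65606189880, 649·65606189880+30·1419278889601) = (1842222905266249,85156783920150)

649 30
842401 38940
1093435849 50544090
1419278889601 65606189880
1842222905266249 85156783920150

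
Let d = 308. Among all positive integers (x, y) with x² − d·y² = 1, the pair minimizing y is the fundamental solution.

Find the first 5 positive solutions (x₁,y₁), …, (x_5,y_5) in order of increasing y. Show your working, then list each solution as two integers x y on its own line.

√308 → a₀=17, period (1,1,4,1,1,34); ℓ=6 even so k=5
i=0: a=17 ⇒ p=17, q=1
…
i=2: a=1 ⇒ p=35, q=2
i=3: a=4 ⇒ p=158, q=9
i=4: a=1 ⇒ p=193, q=11
i=5: a=1 ⇒ p=351, q=20
→ (351, 20).  Check: 351²=123201, 308·20²=123200, difference 1.
(x_2, y_2) = (351·351 + 308·20·20, 351·20 + 20·351) = (246401, 14040)
(x_3, y_3) = (351·246401 + 308·20·14040, 351·14040 + 20·246401) = (172973151, 9856060)
(x_4, y_4) = (351·172973151 + 308·20·9856060, 351·9856060 + 20·172973151) = (121426905601, 6918940080)
(x_5, y_5) = (351·121426905601 + 308·20·6918940080, 351·6918940080 + 20·121426905601) = (85241514758751, 4857086080100)

351 20
246401 14040
172973151 9856060
121426905601 6918940080
85241514758751 4857086080100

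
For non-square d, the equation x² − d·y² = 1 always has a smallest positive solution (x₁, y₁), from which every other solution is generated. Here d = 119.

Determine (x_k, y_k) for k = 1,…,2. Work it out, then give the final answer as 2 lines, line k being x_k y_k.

120 11
28799 2640

√119 → a₀=10, period (1,9,1,20); ℓ=4 even so k=3
step 0: (10, 1)  from 10·(1,0) + (0,1)
step 1: (11, 1)  from 1·(10,1) + (1,0)
step 2: (109, 10)  from 9·(11,1) + (10,1)
step 3: (120, 11)  from 1·(109,10) + (11,1)
fundamental: x₁=120, y₁=11  (since 14400 − 119·121 = 1)
(120+11√119)^2 = 28799 + 2640√119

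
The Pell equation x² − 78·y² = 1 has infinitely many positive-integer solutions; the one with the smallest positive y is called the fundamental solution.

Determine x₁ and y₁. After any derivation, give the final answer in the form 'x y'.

53 6

[8; 1,4,1,16] for √78; ℓ=4 ⇒ convergent index 3
a_0=8:  p_0=8·1+0=8,  q_0=8·0+1=1
…
a_2=4:  p_2=4·9+8=44,  q_2=4·1+1=5
a_3=1:  p_3=1·44+9=53,  q_3=1·5+1=6
(x₁, y₁) = (53, 6);  53² − 78·6² = 1 ✓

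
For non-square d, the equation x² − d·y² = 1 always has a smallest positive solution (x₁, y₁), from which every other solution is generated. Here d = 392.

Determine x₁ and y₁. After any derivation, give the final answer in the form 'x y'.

√392 = [19; 1,3,1,38, …], period ℓ=4 (even) → k=3
k=0  a_k=19  p_k/q_k = 19/1
k=1  a_k=1  p_k/q_k = 20/1
k=2  a_k=3  p_k/q_k = 79/4
k=3  a_k=1  p_k/q_k = 99/5
fundamental: x₁=99, y₁=5  (since 9801 − 392·25 = 1)

99 5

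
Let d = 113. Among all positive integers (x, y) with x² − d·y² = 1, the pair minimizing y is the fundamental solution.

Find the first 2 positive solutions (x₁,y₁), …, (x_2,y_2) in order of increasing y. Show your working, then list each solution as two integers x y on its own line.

1204353 113296
2900932297217 272896754976

[10; 1,1,1,2,2,1,1,1,20] for √113; ℓ=9 ⇒ convergent index 17
i=0: a=10 ⇒ p=10, q=1
…
i=2: a=1 ⇒ p=21, q=2
…
i=5: a=2 ⇒ p=202, q=19
…
i=7: a=1 ⇒ p=489, q=46
i=8: a=1 ⇒ p=776, q=73
…
i=10: a=1 ⇒ p=16785, q=1579
…
i=14: a=2 ⇒ p=313483, q=29490
i=15: a=1 ⇒ p=445435, q=41903
i=16: a=1 ⇒ p=758918, q=71393
i=17: a=1 ⇒ p=1204353, q=113296
fundamental: x₁=1204353, y₁=113296  (since 1450466148609 − 113·12835983616 = 1)
(1204353+113296√113)^2 = 2900932297217 + 272896754976√113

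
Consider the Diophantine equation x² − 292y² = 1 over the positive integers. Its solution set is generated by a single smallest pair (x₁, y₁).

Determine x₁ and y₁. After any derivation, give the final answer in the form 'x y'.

√292 = [17; 11,2,1,3,8,3,1,2,11,34, …], period ℓ=10 (even) → k=9
k=0  a_k=17  p_k/q_k = 17/1
…
k=2  a_k=2  p_k/q_k = 393/23
k=3  a_k=1  p_k/q_k = 581/34
…
k=6  a_k=3  p_k/q_k = 55143/3227
…
k=8  a_k=2  p_k/q_k = 200767/11749
k=9  a_k=11  p_k/q_k = 2281249/133500
→ (2281249, 133500).  Check: 2281249²=5204097000001, 292·133500²=5204097000000, difference 1.

2281249 133500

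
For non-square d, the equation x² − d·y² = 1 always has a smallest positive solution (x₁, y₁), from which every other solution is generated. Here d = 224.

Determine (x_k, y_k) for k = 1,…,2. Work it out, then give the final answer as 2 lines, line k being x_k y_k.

√224 = [14; 1,28, …], period ℓ=2 (even) → k=1
step 0: (14, 1)  from 14·(1,0) + (0,1)
step 1: (15, 1)  from 1·(14,1) + (1,0)
fundamental: x₁=15, y₁=1  (since 225 − 224·1 = 1)
n=2: (15,1)∘(15,1) = (15·15+224·1·1, 15·1+1·15) = (449,30)

15 1
449 30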